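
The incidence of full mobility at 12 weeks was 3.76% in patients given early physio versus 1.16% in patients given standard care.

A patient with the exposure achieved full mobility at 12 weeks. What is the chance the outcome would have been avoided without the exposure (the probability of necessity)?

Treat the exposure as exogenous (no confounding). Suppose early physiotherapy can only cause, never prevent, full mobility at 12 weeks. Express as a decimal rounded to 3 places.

PN ≈ 0.691

p₁ = 0.0376, p₀ = 0.0116.
Under exogeneity and monotonicity, PN = (p₁ − p₀) / p₁.
PN = (0.0376 − 0.0116) / 0.0376 = 0.026 / 0.0376 ≈ 0.6915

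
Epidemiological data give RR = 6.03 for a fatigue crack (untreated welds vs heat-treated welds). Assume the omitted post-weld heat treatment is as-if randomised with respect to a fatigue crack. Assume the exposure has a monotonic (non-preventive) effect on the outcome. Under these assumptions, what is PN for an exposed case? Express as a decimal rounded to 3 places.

Under exogeneity and monotonicity, PN = (RR − 1) / RR = 1 − 1/RR.
PN = (6.03 − 1) / 6.03 = 5.03 / 6.03 ≈ 0.8342

PN ≈ 0.834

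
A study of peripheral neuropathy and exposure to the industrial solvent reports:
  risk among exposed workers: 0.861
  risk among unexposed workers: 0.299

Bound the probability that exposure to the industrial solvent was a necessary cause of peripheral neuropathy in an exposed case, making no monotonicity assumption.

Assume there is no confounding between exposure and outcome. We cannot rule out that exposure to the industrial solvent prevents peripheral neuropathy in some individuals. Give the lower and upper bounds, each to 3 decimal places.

0.653 ≤ PN ≤ 0.814

Let p₁ = 0.861, p₀ = 0.299.
Under exogeneity alone the bounds on PN are max{0,(p₁−p₀)/p₁} ≤ PN ≤ min{1,(1−p₀)/p₁}.
  lower = (p₁ − p₀)/p₁ = 0.562 / 0.861 ≈ 0.6527
  upper = min{1, (1 − p₀)/p₁} = 0.701 / 0.861 ≈ 0.8142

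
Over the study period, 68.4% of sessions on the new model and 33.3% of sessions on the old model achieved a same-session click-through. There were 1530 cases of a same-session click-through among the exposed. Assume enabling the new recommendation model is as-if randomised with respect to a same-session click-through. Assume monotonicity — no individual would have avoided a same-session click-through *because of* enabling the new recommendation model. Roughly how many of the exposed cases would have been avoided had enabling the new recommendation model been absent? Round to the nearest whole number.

p₁ = 0.684, p₀ = 0.333.
PN = (p₁ − p₀)/p₁ = (0.684 − 0.333) / 0.684 ≈ 0.51316.
Attributable cases ≈ PN × (exposed cases) = 0.51316 × 1530 ≈ 785.13.

about 785 cases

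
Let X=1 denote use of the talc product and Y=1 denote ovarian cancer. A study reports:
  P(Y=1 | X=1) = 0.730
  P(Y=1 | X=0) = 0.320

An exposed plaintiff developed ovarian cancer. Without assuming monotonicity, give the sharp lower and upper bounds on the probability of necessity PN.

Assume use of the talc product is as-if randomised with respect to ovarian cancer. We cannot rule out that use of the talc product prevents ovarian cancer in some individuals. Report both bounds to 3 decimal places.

0.562 ≤ PN ≤ 0.932

Let p₁ = 0.73, p₀ = 0.32.
Under exogeneity alone the bounds on PN are max{0,(p₁−p₀)/p₁} ≤ PN ≤ min{1,(1−p₀)/p₁}.
  lower = (p₁ − p₀)/p₁ = 0.41 / 0.73 ≈ 0.5616
  upper = min{1, (1 − p₀)/p₁} = 0.68 / 0.73 ≈ 0.9315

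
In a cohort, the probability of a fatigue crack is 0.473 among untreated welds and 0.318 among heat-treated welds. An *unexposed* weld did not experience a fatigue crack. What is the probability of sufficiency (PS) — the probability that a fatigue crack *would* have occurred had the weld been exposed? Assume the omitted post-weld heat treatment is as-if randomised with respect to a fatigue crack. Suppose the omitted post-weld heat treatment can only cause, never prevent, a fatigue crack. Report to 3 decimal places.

Let p₁ = 0.473, p₀ = 0.318.
Under exogeneity and monotonicity, PS = (p₁ − p₀) / (1 − p₀).
PS = (0.473 − 0.318) / (1 − 0.318) = 0.155 / 0.682 ≈ 0.2273

PS ≈ 0.227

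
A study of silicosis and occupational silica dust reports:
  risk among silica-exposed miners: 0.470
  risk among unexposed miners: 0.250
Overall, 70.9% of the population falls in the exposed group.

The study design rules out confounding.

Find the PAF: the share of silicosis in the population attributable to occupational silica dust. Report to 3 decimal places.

Let p₁ = 0.47, p₀ = 0.25.
Overall risk P(Y=1) = π·p₁ + (1−π)·p₀ = 0.709×0.47 + 0.291×0.25 = 0.40598.
Under exogeneity, PAF = [P(Y=1) − p₀] / P(Y=1).
PAF = (0.40598 − 0.25) / 0.40598 ≈ 0.3842

PAF ≈ 0.384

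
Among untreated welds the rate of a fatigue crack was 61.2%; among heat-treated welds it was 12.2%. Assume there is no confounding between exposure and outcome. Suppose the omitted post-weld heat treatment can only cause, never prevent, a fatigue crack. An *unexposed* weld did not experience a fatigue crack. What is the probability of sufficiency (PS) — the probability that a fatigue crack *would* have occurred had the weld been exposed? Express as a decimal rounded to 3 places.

PS ≈ 0.558

p₁ = 0.612, p₀ = 0.122.
Under exogeneity and monotonicity, PS = (p₁ − p₀) / (1 − p₀).
PS = (0.612 − 0.122) / (1 − 0.122) = 0.49 / 0.878 ≈ 0.5581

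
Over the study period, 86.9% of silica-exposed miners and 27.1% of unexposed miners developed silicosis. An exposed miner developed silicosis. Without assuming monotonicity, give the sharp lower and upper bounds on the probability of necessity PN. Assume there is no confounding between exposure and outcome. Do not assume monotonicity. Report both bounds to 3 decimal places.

p₁ = 0.869, p₀ = 0.271.
Under exogeneity alone the bounds on PN are max{0,(p₁−p₀)/p₁} ≤ PN ≤ min{1,(1−p₀)/p₁}.
  lower = (p₁ − p₀)/p₁ = 0.598 / 0.869 ≈ 0.6881
  upper = min{1, (1 − p₀)/p₁} = 0.729 / 0.869 ≈ 0.8389

0.688 ≤ PN ≤ 0.839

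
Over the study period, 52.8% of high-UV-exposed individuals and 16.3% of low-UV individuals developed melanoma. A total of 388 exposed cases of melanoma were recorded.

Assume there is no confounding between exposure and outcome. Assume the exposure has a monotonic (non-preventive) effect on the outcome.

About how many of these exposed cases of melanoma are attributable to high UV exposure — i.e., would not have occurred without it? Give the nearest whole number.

about 268 cases

p₁ = 0.528, p₀ = 0.163.
PN = (p₁ − p₀)/p₁ = (0.528 − 0.163) / 0.528 ≈ 0.69129.
Attributable cases ≈ PN × (exposed cases) = 0.69129 × 388 ≈ 268.22.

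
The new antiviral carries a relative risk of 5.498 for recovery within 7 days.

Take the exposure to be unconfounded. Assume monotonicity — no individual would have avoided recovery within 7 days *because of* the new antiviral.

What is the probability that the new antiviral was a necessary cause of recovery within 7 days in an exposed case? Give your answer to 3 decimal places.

Under exogeneity and monotonicity, PN = (RR − 1) / RR = 1 − 1/RR.
PN = (5.498 − 1) / 5.498 = 4.498 / 5.498 ≈ 0.8181

PN ≈ 0.818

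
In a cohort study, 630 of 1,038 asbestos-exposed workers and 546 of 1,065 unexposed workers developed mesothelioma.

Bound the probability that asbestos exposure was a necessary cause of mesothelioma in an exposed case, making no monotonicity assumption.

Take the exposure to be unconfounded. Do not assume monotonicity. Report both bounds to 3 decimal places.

p₁ = P(outcome | exposed) = 630/1038 = 0.60694
p₀ = P(outcome | unexposed) = 546/1065 = 0.51268
Under exogeneity alone the bounds on PN are max{0,(p₁−p₀)/p₁} ≤ PN ≤ min{1,(1−p₀)/p₁}.
  lower = (p₁ − p₀)/p₁ = 0.09426 / 0.60694 ≈ 0.1553
  upper = min{1, (1 − p₀)/p₁} = 0.48732 / 0.60694 ≈ 0.8029

0.155 ≤ PN ≤ 0.803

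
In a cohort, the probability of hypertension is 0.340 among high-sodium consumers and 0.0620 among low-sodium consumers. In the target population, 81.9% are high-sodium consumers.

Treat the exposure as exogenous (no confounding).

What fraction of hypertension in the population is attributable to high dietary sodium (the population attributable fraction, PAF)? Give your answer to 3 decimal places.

Let p₁ = 0.34, p₀ = 0.062.
Overall risk P(Y=1) = π·p₁ + (1−π)·p₀ = 0.819×0.34 + 0.181×0.062 = 0.28968.
Under exogeneity, PAF = [P(Y=1) − p₀] / P(Y=1).
PAF = (0.28968 − 0.062) / 0.28968 ≈ 0.7860

PAF ≈ 0.786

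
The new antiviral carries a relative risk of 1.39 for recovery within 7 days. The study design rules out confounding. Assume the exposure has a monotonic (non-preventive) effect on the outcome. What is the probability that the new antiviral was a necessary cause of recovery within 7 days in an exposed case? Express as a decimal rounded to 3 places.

PN ≈ 0.281

Under exogeneity and monotonicity, PN = (RR − 1) / RR = 1 − 1/RR.
PN = (1.39 − 1) / 1.39 = 0.39 / 1.39 ≈ 0.2806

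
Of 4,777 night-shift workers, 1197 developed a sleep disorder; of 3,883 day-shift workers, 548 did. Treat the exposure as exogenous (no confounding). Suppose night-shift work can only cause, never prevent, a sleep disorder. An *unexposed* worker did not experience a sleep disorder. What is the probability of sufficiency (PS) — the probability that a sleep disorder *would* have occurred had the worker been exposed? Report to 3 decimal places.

p₁ = P(outcome | exposed) = 1197/4777 = 0.25058
p₀ = P(outcome | unexposed) = 548/3883 = 0.14113
Under exogeneity and monotonicity, PS = (p₁ − p₀) / (1 − p₀).
PS = (0.25058 − 0.14113) / (1 − 0.14113) = 0.10945 / 0.85887 ≈ 0.1274

PS ≈ 0.127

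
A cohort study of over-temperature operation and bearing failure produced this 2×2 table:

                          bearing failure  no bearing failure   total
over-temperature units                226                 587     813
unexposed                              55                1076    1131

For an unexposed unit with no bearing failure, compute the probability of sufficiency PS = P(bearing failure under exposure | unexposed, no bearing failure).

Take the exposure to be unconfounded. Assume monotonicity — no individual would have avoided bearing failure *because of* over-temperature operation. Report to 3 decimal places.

PS ≈ 0.241

p₁ = P(outcome | exposed) = 226/813 = 0.27798
p₀ = P(outcome | unexposed) = 55/1131 = 0.04863
Under exogeneity and monotonicity, PS = (p₁ − p₀) / (1 − p₀).
PS = (0.27798 − 0.04863) / (1 − 0.04863) = 0.22935 / 0.95137 ≈ 0.2411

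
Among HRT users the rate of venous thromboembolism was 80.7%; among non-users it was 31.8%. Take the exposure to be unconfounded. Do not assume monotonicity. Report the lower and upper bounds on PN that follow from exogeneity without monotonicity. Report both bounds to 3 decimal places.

p₁ = 0.807, p₀ = 0.318.
Under exogeneity alone the bounds on PN are max{0,(p₁−p₀)/p₁} ≤ PN ≤ min{1,(1−p₀)/p₁}.
  lower = (p₁ − p₀)/p₁ = 0.489 / 0.807 ≈ 0.6059
  upper = min{1, (1 − p₀)/p₁} = 0.682 / 0.807 ≈ 0.8451

0.606 ≤ PN ≤ 0.845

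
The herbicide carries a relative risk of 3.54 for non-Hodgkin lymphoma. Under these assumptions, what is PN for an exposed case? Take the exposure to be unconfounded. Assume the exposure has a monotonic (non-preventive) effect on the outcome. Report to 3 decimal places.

Under exogeneity and monotonicity, PN = (RR − 1) / RR = 1 − 1/RR.
PN = (3.54 − 1) / 3.54 = 2.54 / 3.54 ≈ 0.7175

PN ≈ 0.718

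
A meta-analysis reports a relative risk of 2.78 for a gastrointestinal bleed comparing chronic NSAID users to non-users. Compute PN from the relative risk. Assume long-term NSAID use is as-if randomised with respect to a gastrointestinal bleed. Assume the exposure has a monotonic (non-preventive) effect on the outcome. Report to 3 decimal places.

PN ≈ 0.640

Under exogeneity and monotonicity, PN = (RR − 1) / RR = 1 − 1/RR.
PN = (2.78 − 1) / 2.78 = 1.78 / 2.78 ≈ 0.6403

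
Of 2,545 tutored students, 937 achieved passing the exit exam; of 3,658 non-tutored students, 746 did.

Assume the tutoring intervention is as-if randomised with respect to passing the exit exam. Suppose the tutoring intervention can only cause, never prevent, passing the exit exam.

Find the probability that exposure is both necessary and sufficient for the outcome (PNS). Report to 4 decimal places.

p₁ = P(outcome | exposed) = 937/2545 = 0.36817
p₀ = P(outcome | unexposed) = 746/3658 = 0.20394
Under exogeneity and monotonicity, PNS = p₁ − p₀.
PNS = 0.36817 − 0.20394 = 0.16424

PNS ≈ 0.1642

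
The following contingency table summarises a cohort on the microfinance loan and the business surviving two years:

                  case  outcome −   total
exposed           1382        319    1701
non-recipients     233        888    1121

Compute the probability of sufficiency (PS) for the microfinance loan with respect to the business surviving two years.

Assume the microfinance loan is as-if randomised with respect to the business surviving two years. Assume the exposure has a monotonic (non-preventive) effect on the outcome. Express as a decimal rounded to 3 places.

PS ≈ 0.763

p₁ = P(outcome | exposed) = 1382/1701 = 0.81246
p₀ = P(outcome | unexposed) = 233/1121 = 0.20785
Under exogeneity and monotonicity, PS = (p₁ − p₀)/(1 − p₀).
PS = (0.81246 − 0.20785) / 0.79215 ≈ 0.7633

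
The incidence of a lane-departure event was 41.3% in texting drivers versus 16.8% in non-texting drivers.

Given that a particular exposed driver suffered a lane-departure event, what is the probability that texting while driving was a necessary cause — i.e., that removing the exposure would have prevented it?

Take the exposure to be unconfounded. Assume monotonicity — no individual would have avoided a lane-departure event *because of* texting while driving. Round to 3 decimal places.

p₁ = 0.413, p₀ = 0.168.
Under exogeneity and monotonicity, PN = (p₁ − p₀) / p₁.
PN = (0.413 − 0.168) / 0.413 = 0.245 / 0.413 ≈ 0.5932

PN ≈ 0.593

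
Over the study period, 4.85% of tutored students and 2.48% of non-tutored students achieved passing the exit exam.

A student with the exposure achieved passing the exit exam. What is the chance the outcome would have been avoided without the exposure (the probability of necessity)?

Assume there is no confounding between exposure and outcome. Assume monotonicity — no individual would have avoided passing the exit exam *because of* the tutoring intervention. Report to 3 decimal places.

p₁ = 0.0485, p₀ = 0.0248.
Under exogeneity and monotonicity, PN = (p₁ − p₀) / p₁.
PN = (0.0485 − 0.0248) / 0.0485 = 0.0237 / 0.0485 ≈ 0.4887

PN ≈ 0.489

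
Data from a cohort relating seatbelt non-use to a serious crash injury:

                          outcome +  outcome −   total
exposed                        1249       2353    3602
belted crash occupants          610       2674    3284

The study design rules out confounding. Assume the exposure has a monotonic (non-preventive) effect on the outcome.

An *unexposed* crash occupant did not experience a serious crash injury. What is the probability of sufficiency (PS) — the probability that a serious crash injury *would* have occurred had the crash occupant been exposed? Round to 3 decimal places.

PS ≈ 0.198

p₁ = P(outcome | exposed) = 1249/3602 = 0.34675
p₀ = P(outcome | unexposed) = 610/3284 = 0.18575
Under exogeneity and monotonicity, PS = (p₁ − p₀)/(1 − p₀).
PS = (0.34675 − 0.18575) / 0.81425 ≈ 0.1977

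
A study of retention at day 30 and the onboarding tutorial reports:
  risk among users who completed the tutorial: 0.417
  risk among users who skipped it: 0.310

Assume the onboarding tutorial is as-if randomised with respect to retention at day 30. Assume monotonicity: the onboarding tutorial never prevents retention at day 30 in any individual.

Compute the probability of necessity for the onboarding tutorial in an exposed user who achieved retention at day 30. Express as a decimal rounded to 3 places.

Let p₁ = 0.417, p₀ = 0.31.
Under exogeneity and monotonicity, PN = (p₁ − p₀) / p₁.
PN = (0.417 − 0.31) / 0.417 = 0.107 / 0.417 ≈ 0.2566

PN ≈ 0.257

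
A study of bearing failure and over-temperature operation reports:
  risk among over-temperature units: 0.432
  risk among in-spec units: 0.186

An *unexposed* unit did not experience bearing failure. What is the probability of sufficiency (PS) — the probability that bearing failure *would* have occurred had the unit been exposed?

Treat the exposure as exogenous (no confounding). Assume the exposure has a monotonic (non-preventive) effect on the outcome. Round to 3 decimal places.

Let p₁ = 0.432, p₀ = 0.186.
Under exogeneity and monotonicity, PS = (p₁ − p₀) / (1 − p₀).
PS = (0.432 − 0.186) / (1 − 0.186) = 0.246 / 0.814 ≈ 0.3022

PS ≈ 0.302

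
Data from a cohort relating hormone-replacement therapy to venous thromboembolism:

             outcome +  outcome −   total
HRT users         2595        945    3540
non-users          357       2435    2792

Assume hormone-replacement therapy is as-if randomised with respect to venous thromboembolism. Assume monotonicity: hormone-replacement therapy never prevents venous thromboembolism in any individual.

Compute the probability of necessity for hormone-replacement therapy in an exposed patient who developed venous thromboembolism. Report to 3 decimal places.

PN ≈ 0.826

p₁ = P(outcome | exposed) = 2595/3540 = 0.73305
p₀ = P(outcome | unexposed) = 357/2792 = 0.12787
Under exogeneity and monotonicity, PN = (p₁ − p₀) / p₁.
PN = (0.73305 − 0.12787) / 0.73305 = 0.60519 / 0.73305 ≈ 0.8256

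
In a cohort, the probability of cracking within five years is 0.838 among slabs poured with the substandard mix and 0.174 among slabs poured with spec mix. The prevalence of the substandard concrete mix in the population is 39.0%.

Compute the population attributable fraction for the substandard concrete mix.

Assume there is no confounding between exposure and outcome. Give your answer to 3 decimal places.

PAF ≈ 0.598

Let p₁ = 0.838, p₀ = 0.174.
Overall risk P(Y=1) = π·p₁ + (1−π)·p₀ = 0.39×0.838 + 0.61×0.174 = 0.43296.
Under exogeneity, PAF = [P(Y=1) − p₀] / P(Y=1).
PAF = (0.43296 − 0.174) / 0.43296 ≈ 0.5981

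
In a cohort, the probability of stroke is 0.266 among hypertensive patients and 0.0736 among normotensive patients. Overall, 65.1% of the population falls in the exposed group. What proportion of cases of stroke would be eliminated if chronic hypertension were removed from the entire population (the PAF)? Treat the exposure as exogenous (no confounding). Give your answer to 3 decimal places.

Let p₁ = 0.266, p₀ = 0.0736.
Overall risk P(Y=1) = π·p₁ + (1−π)·p₀ = 0.651×0.266 + 0.349×0.0736 = 0.19885.
Under exogeneity, PAF = [P(Y=1) − p₀] / P(Y=1).
PAF = (0.19885 − 0.0736) / 0.19885 ≈ 0.6299

PAF ≈ 0.630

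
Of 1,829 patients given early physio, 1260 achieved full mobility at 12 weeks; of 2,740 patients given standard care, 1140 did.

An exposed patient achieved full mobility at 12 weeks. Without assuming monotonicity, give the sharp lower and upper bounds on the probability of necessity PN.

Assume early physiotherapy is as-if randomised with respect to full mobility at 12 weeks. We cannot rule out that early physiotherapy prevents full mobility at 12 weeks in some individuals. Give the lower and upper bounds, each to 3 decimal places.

0.396 ≤ PN ≤ 0.848

p₁ = P(outcome | exposed) = 1260/1829 = 0.6889
p₀ = P(outcome | unexposed) = 1140/2740 = 0.41606
Under exogeneity alone the bounds on PN are max{0,(p₁−p₀)/p₁} ≤ PN ≤ min{1,(1−p₀)/p₁}.
  lower = (p₁ − p₀)/p₁ = 0.27284 / 0.6889 ≈ 0.3961
  upper = min{1, (1 − p₀)/p₁} = 0.58394 / 0.6889 ≈ 0.8476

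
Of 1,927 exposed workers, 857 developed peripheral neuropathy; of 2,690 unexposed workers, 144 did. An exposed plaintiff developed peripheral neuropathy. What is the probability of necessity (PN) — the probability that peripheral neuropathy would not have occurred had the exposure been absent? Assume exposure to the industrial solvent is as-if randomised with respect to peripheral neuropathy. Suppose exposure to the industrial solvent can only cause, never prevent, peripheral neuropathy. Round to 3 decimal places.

PN ≈ 0.880

p₁ = P(outcome | exposed) = 857/1927 = 0.44473
p₀ = P(outcome | unexposed) = 144/2690 = 0.053532
Under exogeneity and monotonicity, PN = (p₁ − p₀) / p₁.
PN = (0.44473 − 0.053532) / 0.44473 = 0.3912 / 0.44473 ≈ 0.8796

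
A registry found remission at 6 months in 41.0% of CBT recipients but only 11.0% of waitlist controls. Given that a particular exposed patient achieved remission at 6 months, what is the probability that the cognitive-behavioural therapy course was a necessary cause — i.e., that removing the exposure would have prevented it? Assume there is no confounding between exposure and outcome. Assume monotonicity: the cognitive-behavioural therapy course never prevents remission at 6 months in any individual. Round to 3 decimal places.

PN ≈ 0.732

p₁ = 0.41, p₀ = 0.11.
Under exogeneity and monotonicity, PN = (p₁ − p₀) / p₁.
PN = (0.41 − 0.11) / 0.41 = 0.3 / 0.41 ≈ 0.7317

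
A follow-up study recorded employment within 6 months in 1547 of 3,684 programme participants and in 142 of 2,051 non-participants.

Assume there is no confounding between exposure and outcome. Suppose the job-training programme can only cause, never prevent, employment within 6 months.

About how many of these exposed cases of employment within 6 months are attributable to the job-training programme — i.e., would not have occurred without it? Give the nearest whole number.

about 1292 cases

p₁ = P(outcome | exposed) = 1547/3684 = 0.41992
p₀ = P(outcome | unexposed) = 142/2051 = 0.069235
PN = (p₁ − p₀)/p₁ = (0.41992 − 0.069235) / 0.41992 ≈ 0.83513.
Attributable cases ≈ PN × (exposed cases) = 0.83513 × 1547 ≈ 1291.94.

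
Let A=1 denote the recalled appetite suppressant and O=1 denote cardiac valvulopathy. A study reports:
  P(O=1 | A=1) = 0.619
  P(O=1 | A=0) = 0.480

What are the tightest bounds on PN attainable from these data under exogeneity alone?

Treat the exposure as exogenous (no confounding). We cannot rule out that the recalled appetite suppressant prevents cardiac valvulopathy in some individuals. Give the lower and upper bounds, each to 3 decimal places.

Let p₁ = 0.619, p₀ = 0.48.
Under exogeneity alone the bounds on PN are max{0,(p₁−p₀)/p₁} ≤ PN ≤ min{1,(1−p₀)/p₁}.
  lower = (p₁ − p₀)/p₁ = 0.139 / 0.619 ≈ 0.2246
  upper = min{1, (1 − p₀)/p₁} = 0.52 / 0.619 ≈ 0.8401

0.225 ≤ PN ≤ 0.840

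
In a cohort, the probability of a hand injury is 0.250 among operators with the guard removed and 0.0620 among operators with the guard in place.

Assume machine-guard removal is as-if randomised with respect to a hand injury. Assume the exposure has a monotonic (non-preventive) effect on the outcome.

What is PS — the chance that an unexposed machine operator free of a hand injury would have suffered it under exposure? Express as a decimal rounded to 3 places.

PS ≈ 0.200

Let p₁ = 0.25, p₀ = 0.062.
Under exogeneity and monotonicity, PS = (p₁ − p₀) / (1 − p₀).
PS = (0.25 − 0.062) / (1 − 0.062) = 0.188 / 0.938 ≈ 0.2004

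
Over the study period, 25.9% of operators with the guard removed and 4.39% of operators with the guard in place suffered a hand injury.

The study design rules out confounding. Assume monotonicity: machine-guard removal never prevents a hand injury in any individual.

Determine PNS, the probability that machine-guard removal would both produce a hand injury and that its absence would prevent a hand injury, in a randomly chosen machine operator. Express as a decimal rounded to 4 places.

p₁ = 0.259, p₀ = 0.0439.
Under exogeneity and monotonicity, PNS = p₁ − p₀.
PNS = 0.259 − 0.0439 = 0.2151

PNS ≈ 0.2151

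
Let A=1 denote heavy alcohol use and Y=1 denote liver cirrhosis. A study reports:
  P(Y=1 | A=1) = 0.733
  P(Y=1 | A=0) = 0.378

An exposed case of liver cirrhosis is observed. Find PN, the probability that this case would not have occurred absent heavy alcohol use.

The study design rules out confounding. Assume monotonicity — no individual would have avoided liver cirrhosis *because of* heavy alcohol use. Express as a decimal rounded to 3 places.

Let p₁ = 0.733, p₀ = 0.378.
Under exogeneity and monotonicity, PN = (p₁ − p₀) / p₁.
PN = (0.733 − 0.378) / 0.733 = 0.355 / 0.733 ≈ 0.4843

PN ≈ 0.484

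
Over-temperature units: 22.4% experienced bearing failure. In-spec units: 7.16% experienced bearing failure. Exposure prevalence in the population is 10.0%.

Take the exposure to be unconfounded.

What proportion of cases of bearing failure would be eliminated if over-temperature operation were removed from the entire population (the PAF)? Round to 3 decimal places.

PAF ≈ 0.175

p₁ = 0.224, p₀ = 0.0716.
Overall risk P(Y=1) = π·p₁ + (1−π)·p₀ = 0.1×0.224 + 0.9×0.0716 = 0.08684.
Under exogeneity, PAF = [P(Y=1) − p₀] / P(Y=1).
PAF = (0.08684 − 0.0716) / 0.08684 ≈ 0.1755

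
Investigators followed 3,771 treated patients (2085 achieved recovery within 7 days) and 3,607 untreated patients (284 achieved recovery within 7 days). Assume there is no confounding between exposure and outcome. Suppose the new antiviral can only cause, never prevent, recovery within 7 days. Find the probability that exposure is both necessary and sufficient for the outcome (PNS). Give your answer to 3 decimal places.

PNS ≈ 0.474

p₁ = P(outcome | exposed) = 2085/3771 = 0.5529
p₀ = P(outcome | unexposed) = 284/3607 = 0.078736
Under exogeneity and monotonicity, PNS = p₁ − p₀.
PNS = 0.5529 − 0.078736 = 0.47417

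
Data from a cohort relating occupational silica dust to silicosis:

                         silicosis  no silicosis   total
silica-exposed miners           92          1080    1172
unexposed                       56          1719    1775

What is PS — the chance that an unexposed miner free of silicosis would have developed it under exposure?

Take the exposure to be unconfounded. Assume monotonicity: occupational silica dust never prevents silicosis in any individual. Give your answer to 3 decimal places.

PS ≈ 0.048

p₁ = P(outcome | exposed) = 92/1172 = 0.078498
p₀ = P(outcome | unexposed) = 56/1775 = 0.031549
Under exogeneity and monotonicity, PS = (p₁ − p₀) / (1 − p₀).
PS = (0.078498 − 0.031549) / (1 − 0.031549) = 0.046949 / 0.96845 ≈ 0.0485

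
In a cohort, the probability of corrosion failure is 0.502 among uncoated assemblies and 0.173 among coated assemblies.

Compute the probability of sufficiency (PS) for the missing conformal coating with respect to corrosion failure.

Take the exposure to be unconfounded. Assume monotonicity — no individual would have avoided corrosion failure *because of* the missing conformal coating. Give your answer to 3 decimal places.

Let p₁ = 0.502, p₀ = 0.173.
Under exogeneity and monotonicity, PS = (p₁ − p₀) / (1 − p₀).
PS = (0.502 − 0.173) / (1 − 0.173) = 0.329 / 0.827 ≈ 0.3978

PS ≈ 0.398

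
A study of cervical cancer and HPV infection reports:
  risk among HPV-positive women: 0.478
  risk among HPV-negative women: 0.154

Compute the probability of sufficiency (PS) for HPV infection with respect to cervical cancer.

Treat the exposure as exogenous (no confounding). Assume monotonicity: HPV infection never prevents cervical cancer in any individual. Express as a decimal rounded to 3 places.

PS ≈ 0.383

Let p₁ = 0.478, p₀ = 0.154.
Under exogeneity and monotonicity, PS = (p₁ − p₀) / (1 − p₀).
PS = (0.478 − 0.154) / (1 − 0.154) = 0.324 / 0.846 ≈ 0.3830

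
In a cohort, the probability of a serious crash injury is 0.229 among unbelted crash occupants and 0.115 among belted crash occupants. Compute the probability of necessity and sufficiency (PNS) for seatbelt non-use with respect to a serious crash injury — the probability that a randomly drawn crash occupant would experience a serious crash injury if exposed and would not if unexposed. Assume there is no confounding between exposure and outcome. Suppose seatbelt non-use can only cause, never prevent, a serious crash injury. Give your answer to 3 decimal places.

PNS ≈ 0.114

Let p₁ = 0.229, p₀ = 0.115.
Under exogeneity and monotonicity, PNS = p₁ − p₀.
PNS = 0.229 − 0.115 = 0.114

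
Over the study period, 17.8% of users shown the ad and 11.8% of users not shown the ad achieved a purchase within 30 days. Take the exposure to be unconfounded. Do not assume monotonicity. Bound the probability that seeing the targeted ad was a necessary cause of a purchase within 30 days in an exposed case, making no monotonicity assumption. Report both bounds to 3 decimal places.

0.337 ≤ PN ≤ 1.000

p₁ = 0.178, p₀ = 0.118.
Under exogeneity alone the bounds on PN are max{0,(p₁−p₀)/p₁} ≤ PN ≤ min{1,(1−p₀)/p₁}.
  lower = (p₁ − p₀)/p₁ = 0.06 / 0.178 ≈ 0.3371
  upper = min{1, (1 − p₀)/p₁} = 0.882 / 0.178 ≈ 4.9551 → capped at 1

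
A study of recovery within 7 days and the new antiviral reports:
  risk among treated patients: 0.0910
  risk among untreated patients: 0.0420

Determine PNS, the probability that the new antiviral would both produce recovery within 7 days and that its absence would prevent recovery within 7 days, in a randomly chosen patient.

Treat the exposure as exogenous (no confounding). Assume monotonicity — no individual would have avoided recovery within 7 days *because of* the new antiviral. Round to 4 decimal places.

Let p₁ = 0.091, p₀ = 0.042.
Under exogeneity and monotonicity, PNS = p₁ − p₀.
PNS = 0.091 − 0.042 = 0.049

PNS ≈ 0.0490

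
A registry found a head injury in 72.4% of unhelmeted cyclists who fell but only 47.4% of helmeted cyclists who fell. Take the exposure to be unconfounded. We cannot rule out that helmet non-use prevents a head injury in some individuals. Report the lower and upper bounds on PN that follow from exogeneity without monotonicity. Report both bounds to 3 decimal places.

p₁ = 0.724, p₀ = 0.474.
Under exogeneity alone the bounds on PN are max{0,(p₁−p₀)/p₁} ≤ PN ≤ min{1,(1−p₀)/p₁}.
  lower = (p₁ − p₀)/p₁ = 0.25 / 0.724 ≈ 0.3453
  upper = min{1, (1 − p₀)/p₁} = 0.526 / 0.724 ≈ 0.7265

0.345 ≤ PN ≤ 0.727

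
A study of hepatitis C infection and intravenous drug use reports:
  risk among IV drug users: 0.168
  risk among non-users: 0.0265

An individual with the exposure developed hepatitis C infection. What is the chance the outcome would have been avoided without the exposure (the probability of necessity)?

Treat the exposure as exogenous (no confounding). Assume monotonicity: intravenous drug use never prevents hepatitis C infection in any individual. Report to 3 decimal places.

PN ≈ 0.842

Let p₁ = 0.168, p₀ = 0.0265.
Under exogeneity and monotonicity, PN = (p₁ − p₀) / p₁.
PN = (0.168 − 0.0265) / 0.168 = 0.1415 / 0.168 ≈ 0.8423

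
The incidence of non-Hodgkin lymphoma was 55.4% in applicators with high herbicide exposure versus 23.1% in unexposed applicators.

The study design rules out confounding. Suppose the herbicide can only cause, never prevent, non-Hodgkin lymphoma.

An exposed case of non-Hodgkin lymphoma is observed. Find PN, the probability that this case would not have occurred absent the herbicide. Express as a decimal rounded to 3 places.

p₁ = 0.554, p₀ = 0.231.
Under exogeneity and monotonicity, PN = (p₁ − p₀) / p₁.
PN = (0.554 − 0.231) / 0.554 = 0.323 / 0.554 ≈ 0.5830

PN ≈ 0.583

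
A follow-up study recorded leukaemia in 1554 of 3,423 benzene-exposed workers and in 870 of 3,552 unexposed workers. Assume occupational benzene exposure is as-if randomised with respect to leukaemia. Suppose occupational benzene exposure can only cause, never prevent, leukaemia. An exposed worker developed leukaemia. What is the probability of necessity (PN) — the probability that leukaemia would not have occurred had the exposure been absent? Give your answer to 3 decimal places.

PN ≈ 0.460

p₁ = P(outcome | exposed) = 1554/3423 = 0.45399
p₀ = P(outcome | unexposed) = 870/3552 = 0.24493
Under exogeneity and monotonicity, PN = (p₁ − p₀) / p₁.
PN = (0.45399 − 0.24493) / 0.45399 = 0.20906 / 0.45399 ≈ 0.4605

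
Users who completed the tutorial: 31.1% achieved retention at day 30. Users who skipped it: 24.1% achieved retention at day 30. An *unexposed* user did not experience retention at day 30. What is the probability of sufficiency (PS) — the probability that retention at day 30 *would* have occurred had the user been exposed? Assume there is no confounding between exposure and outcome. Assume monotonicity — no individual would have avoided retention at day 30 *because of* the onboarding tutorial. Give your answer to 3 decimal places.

p₁ = 0.311, p₀ = 0.241.
Under exogeneity and monotonicity, PS = (p₁ − p₀) / (1 − p₀).
PS = (0.311 − 0.241) / (1 − 0.241) = 0.07 / 0.759 ≈ 0.0922

PS ≈ 0.092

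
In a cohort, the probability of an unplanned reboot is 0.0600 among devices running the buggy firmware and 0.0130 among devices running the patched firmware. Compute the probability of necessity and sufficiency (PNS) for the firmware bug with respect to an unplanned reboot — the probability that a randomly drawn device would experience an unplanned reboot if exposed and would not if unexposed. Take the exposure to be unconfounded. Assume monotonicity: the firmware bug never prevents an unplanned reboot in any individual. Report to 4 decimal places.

Let p₁ = 0.06, p₀ = 0.013.
Under exogeneity and monotonicity, PNS = p₁ − p₀.
PNS = 0.06 − 0.013 = 0.047

PNS ≈ 0.0470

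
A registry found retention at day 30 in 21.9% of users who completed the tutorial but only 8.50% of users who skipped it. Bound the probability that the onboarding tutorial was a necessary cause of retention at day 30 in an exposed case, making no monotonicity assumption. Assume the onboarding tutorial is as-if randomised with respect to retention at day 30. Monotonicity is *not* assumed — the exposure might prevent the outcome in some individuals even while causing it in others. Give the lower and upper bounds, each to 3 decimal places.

p₁ = 0.219, p₀ = 0.085.
Under exogeneity alone the bounds on PN are max{0,(p₁−p₀)/p₁} ≤ PN ≤ min{1,(1−p₀)/p₁}.
  lower = (p₁ − p₀)/p₁ = 0.134 / 0.219 ≈ 0.6119
  upper = min{1, (1 − p₀)/p₁} = 0.915 / 0.219 ≈ 4.1781 → capped at 1

0.612 ≤ PN ≤ 1.000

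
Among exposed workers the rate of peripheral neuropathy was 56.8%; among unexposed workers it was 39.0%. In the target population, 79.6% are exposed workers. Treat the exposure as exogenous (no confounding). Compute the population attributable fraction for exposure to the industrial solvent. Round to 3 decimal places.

p₁ = 0.568, p₀ = 0.39.
Overall risk P(Y=1) = π·p₁ + (1−π)·p₀ = 0.796×0.568 + 0.204×0.39 = 0.53169.
Under exogeneity, PAF = [P(Y=1) − p₀] / P(Y=1).
PAF = (0.53169 − 0.39) / 0.53169 ≈ 0.2665

PAF ≈ 0.266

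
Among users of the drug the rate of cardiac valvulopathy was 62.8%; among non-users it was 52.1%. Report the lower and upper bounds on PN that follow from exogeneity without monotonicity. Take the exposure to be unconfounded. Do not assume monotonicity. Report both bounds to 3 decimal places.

p₁ = 0.628, p₀ = 0.521.
Under exogeneity alone the bounds on PN are max{0,(p₁−p₀)/p₁} ≤ PN ≤ min{1,(1−p₀)/p₁}.
  lower = (p₁ − p₀)/p₁ = 0.107 / 0.628 ≈ 0.1704
  upper = min{1, (1 − p₀)/p₁} = 0.479 / 0.628 ≈ 0.7627

0.170 ≤ PN ≤ 0.763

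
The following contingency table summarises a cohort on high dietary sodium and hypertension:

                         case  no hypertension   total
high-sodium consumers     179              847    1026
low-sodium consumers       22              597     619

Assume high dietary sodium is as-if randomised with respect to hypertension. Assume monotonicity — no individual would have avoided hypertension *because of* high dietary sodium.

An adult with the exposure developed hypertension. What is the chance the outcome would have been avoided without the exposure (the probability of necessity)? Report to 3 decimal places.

PN ≈ 0.796

p₁ = P(outcome | exposed) = 179/1026 = 0.17446
p₀ = P(outcome | unexposed) = 22/619 = 0.035541
Under exogeneity and monotonicity, PN = (p₁ − p₀) / p₁.
PN = (0.17446 − 0.035541) / 0.17446 = 0.13892 / 0.17446 ≈ 0.7963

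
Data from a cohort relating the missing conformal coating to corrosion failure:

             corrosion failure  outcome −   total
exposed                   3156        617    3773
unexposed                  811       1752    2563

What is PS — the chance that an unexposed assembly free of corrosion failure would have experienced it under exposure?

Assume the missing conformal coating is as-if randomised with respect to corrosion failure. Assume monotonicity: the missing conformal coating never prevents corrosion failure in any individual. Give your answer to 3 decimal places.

p₁ = P(outcome | exposed) = 3156/3773 = 0.83647
p₀ = P(outcome | unexposed) = 811/2563 = 0.31643
Under exogeneity and monotonicity, PS = (p₁ − p₀)/(1 − p₀).
PS = (0.83647 − 0.31643) / 0.68357 ≈ 0.7608

PS ≈ 0.761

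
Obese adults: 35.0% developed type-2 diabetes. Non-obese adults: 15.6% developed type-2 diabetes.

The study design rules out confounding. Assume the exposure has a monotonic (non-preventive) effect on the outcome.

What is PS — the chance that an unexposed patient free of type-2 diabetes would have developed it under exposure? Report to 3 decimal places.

p₁ = 0.35, p₀ = 0.156.
Under exogeneity and monotonicity, PS = (p₁ − p₀) / (1 − p₀).
PS = (0.35 − 0.156) / (1 − 0.156) = 0.194 / 0.844 ≈ 0.2299

PS ≈ 0.230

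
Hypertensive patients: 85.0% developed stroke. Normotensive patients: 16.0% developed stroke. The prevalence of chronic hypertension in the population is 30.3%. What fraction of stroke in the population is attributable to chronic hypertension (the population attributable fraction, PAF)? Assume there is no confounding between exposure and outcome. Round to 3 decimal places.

PAF ≈ 0.566

p₁ = 0.85, p₀ = 0.16.
Overall risk P(Y=1) = π·p₁ + (1−π)·p₀ = 0.303×0.85 + 0.697×0.16 = 0.36907.
Under exogeneity, PAF = [P(Y=1) − p₀] / P(Y=1).
PAF = (0.36907 − 0.16) / 0.36907 ≈ 0.5665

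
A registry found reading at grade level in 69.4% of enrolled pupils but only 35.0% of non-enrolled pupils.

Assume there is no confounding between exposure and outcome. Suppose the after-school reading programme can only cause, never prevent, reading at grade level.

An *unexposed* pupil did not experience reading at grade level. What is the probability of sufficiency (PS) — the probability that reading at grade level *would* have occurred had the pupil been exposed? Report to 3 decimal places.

p₁ = 0.694, p₀ = 0.35.
Under exogeneity and monotonicity, PS = (p₁ − p₀) / (1 − p₀).
PS = (0.694 − 0.35) / (1 − 0.35) = 0.344 / 0.65 ≈ 0.5292

PS ≈ 0.529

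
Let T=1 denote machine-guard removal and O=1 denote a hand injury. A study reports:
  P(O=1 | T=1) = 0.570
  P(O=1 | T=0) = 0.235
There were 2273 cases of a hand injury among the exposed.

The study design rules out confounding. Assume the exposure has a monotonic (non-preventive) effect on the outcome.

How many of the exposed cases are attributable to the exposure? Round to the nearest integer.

about 1336 cases

Let p₁ = 0.57, p₀ = 0.235.
PN = (p₁ − p₀)/p₁ = (0.57 − 0.235) / 0.57 ≈ 0.58772.
Attributable cases ≈ PN × (exposed cases) = 0.58772 × 2273 ≈ 1335.89.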